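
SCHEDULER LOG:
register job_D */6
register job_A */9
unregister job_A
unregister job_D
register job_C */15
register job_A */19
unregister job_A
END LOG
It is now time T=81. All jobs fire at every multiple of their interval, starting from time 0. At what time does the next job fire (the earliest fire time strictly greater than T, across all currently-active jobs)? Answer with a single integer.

Op 1: register job_D */6 -> active={job_D:*/6}
Op 2: register job_A */9 -> active={job_A:*/9, job_D:*/6}
Op 3: unregister job_A -> active={job_D:*/6}
Op 4: unregister job_D -> active={}
Op 5: register job_C */15 -> active={job_C:*/15}
Op 6: register job_A */19 -> active={job_A:*/19, job_C:*/15}
Op 7: unregister job_A -> active={job_C:*/15}
  job_C: interval 15, next fire after T=81 is 90
Earliest fire time = 90 (job job_C)

Answer: 90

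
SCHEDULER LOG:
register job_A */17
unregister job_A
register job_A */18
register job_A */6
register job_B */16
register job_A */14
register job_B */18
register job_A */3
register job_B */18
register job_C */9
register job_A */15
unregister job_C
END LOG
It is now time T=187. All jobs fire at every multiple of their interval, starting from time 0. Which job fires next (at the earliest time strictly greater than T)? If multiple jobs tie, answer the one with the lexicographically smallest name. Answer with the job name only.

Answer: job_A

Derivation:
Op 1: register job_A */17 -> active={job_A:*/17}
Op 2: unregister job_A -> active={}
Op 3: register job_A */18 -> active={job_A:*/18}
Op 4: register job_A */6 -> active={job_A:*/6}
Op 5: register job_B */16 -> active={job_A:*/6, job_B:*/16}
Op 6: register job_A */14 -> active={job_A:*/14, job_B:*/16}
Op 7: register job_B */18 -> active={job_A:*/14, job_B:*/18}
Op 8: register job_A */3 -> active={job_A:*/3, job_B:*/18}
Op 9: register job_B */18 -> active={job_A:*/3, job_B:*/18}
Op 10: register job_C */9 -> active={job_A:*/3, job_B:*/18, job_C:*/9}
Op 11: register job_A */15 -> active={job_A:*/15, job_B:*/18, job_C:*/9}
Op 12: unregister job_C -> active={job_A:*/15, job_B:*/18}
  job_A: interval 15, next fire after T=187 is 195
  job_B: interval 18, next fire after T=187 is 198
Earliest = 195, winner (lex tiebreak) = job_A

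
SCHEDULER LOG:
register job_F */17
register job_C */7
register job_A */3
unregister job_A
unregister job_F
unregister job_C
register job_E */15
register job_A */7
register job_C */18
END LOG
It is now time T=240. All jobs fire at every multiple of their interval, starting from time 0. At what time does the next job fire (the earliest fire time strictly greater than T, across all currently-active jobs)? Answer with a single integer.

Op 1: register job_F */17 -> active={job_F:*/17}
Op 2: register job_C */7 -> active={job_C:*/7, job_F:*/17}
Op 3: register job_A */3 -> active={job_A:*/3, job_C:*/7, job_F:*/17}
Op 4: unregister job_A -> active={job_C:*/7, job_F:*/17}
Op 5: unregister job_F -> active={job_C:*/7}
Op 6: unregister job_C -> active={}
Op 7: register job_E */15 -> active={job_E:*/15}
Op 8: register job_A */7 -> active={job_A:*/7, job_E:*/15}
Op 9: register job_C */18 -> active={job_A:*/7, job_C:*/18, job_E:*/15}
  job_A: interval 7, next fire after T=240 is 245
  job_C: interval 18, next fire after T=240 is 252
  job_E: interval 15, next fire after T=240 is 255
Earliest fire time = 245 (job job_A)

Answer: 245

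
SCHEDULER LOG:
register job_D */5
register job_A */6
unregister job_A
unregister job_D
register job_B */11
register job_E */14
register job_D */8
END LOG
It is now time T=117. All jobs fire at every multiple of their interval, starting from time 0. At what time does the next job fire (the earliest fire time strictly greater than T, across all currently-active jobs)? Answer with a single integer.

Op 1: register job_D */5 -> active={job_D:*/5}
Op 2: register job_A */6 -> active={job_A:*/6, job_D:*/5}
Op 3: unregister job_A -> active={job_D:*/5}
Op 4: unregister job_D -> active={}
Op 5: register job_B */11 -> active={job_B:*/11}
Op 6: register job_E */14 -> active={job_B:*/11, job_E:*/14}
Op 7: register job_D */8 -> active={job_B:*/11, job_D:*/8, job_E:*/14}
  job_B: interval 11, next fire after T=117 is 121
  job_D: interval 8, next fire after T=117 is 120
  job_E: interval 14, next fire after T=117 is 126
Earliest fire time = 120 (job job_D)

Answer: 120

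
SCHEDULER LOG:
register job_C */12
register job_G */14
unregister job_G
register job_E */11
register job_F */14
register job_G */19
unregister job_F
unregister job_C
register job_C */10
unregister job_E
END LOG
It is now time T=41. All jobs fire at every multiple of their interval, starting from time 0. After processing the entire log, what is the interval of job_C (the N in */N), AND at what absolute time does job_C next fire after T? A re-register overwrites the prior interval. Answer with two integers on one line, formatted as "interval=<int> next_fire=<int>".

Answer: interval=10 next_fire=50

Derivation:
Op 1: register job_C */12 -> active={job_C:*/12}
Op 2: register job_G */14 -> active={job_C:*/12, job_G:*/14}
Op 3: unregister job_G -> active={job_C:*/12}
Op 4: register job_E */11 -> active={job_C:*/12, job_E:*/11}
Op 5: register job_F */14 -> active={job_C:*/12, job_E:*/11, job_F:*/14}
Op 6: register job_G */19 -> active={job_C:*/12, job_E:*/11, job_F:*/14, job_G:*/19}
Op 7: unregister job_F -> active={job_C:*/12, job_E:*/11, job_G:*/19}
Op 8: unregister job_C -> active={job_E:*/11, job_G:*/19}
Op 9: register job_C */10 -> active={job_C:*/10, job_E:*/11, job_G:*/19}
Op 10: unregister job_E -> active={job_C:*/10, job_G:*/19}
Final interval of job_C = 10
Next fire of job_C after T=41: (41//10+1)*10 = 50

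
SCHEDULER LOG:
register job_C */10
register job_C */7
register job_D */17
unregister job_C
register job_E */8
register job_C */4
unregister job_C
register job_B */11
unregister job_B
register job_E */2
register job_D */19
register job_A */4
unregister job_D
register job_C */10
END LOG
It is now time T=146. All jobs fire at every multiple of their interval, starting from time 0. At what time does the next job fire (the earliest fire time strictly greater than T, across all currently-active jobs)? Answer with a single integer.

Answer: 148

Derivation:
Op 1: register job_C */10 -> active={job_C:*/10}
Op 2: register job_C */7 -> active={job_C:*/7}
Op 3: register job_D */17 -> active={job_C:*/7, job_D:*/17}
Op 4: unregister job_C -> active={job_D:*/17}
Op 5: register job_E */8 -> active={job_D:*/17, job_E:*/8}
Op 6: register job_C */4 -> active={job_C:*/4, job_D:*/17, job_E:*/8}
Op 7: unregister job_C -> active={job_D:*/17, job_E:*/8}
Op 8: register job_B */11 -> active={job_B:*/11, job_D:*/17, job_E:*/8}
Op 9: unregister job_B -> active={job_D:*/17, job_E:*/8}
Op 10: register job_E */2 -> active={job_D:*/17, job_E:*/2}
Op 11: register job_D */19 -> active={job_D:*/19, job_E:*/2}
Op 12: register job_A */4 -> active={job_A:*/4, job_D:*/19, job_E:*/2}
Op 13: unregister job_D -> active={job_A:*/4, job_E:*/2}
Op 14: register job_C */10 -> active={job_A:*/4, job_C:*/10, job_E:*/2}
  job_A: interval 4, next fire after T=146 is 148
  job_C: interval 10, next fire after T=146 is 150
  job_E: interval 2, next fire after T=146 is 148
Earliest fire time = 148 (job job_A)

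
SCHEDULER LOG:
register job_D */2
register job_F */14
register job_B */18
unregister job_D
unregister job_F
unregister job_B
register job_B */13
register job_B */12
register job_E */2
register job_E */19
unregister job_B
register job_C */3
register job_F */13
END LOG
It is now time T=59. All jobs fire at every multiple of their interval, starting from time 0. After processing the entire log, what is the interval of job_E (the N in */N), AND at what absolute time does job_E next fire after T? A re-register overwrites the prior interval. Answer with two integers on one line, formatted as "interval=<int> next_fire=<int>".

Answer: interval=19 next_fire=76

Derivation:
Op 1: register job_D */2 -> active={job_D:*/2}
Op 2: register job_F */14 -> active={job_D:*/2, job_F:*/14}
Op 3: register job_B */18 -> active={job_B:*/18, job_D:*/2, job_F:*/14}
Op 4: unregister job_D -> active={job_B:*/18, job_F:*/14}
Op 5: unregister job_F -> active={job_B:*/18}
Op 6: unregister job_B -> active={}
Op 7: register job_B */13 -> active={job_B:*/13}
Op 8: register job_B */12 -> active={job_B:*/12}
Op 9: register job_E */2 -> active={job_B:*/12, job_E:*/2}
Op 10: register job_E */19 -> active={job_B:*/12, job_E:*/19}
Op 11: unregister job_B -> active={job_E:*/19}
Op 12: register job_C */3 -> active={job_C:*/3, job_E:*/19}
Op 13: register job_F */13 -> active={job_C:*/3, job_E:*/19, job_F:*/13}
Final interval of job_E = 19
Next fire of job_E after T=59: (59//19+1)*19 = 76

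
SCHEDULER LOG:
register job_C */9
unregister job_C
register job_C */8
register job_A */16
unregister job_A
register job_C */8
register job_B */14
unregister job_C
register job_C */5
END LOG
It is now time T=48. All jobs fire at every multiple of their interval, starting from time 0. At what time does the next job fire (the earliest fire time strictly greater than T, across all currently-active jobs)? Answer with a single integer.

Answer: 50

Derivation:
Op 1: register job_C */9 -> active={job_C:*/9}
Op 2: unregister job_C -> active={}
Op 3: register job_C */8 -> active={job_C:*/8}
Op 4: register job_A */16 -> active={job_A:*/16, job_C:*/8}
Op 5: unregister job_A -> active={job_C:*/8}
Op 6: register job_C */8 -> active={job_C:*/8}
Op 7: register job_B */14 -> active={job_B:*/14, job_C:*/8}
Op 8: unregister job_C -> active={job_B:*/14}
Op 9: register job_C */5 -> active={job_B:*/14, job_C:*/5}
  job_B: interval 14, next fire after T=48 is 56
  job_C: interval 5, next fire after T=48 is 50
Earliest fire time = 50 (job job_C)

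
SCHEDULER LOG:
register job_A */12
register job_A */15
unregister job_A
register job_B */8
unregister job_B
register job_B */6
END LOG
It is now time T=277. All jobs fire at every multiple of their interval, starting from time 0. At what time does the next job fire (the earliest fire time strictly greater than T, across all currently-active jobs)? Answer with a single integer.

Op 1: register job_A */12 -> active={job_A:*/12}
Op 2: register job_A */15 -> active={job_A:*/15}
Op 3: unregister job_A -> active={}
Op 4: register job_B */8 -> active={job_B:*/8}
Op 5: unregister job_B -> active={}
Op 6: register job_B */6 -> active={job_B:*/6}
  job_B: interval 6, next fire after T=277 is 282
Earliest fire time = 282 (job job_B)

Answer: 282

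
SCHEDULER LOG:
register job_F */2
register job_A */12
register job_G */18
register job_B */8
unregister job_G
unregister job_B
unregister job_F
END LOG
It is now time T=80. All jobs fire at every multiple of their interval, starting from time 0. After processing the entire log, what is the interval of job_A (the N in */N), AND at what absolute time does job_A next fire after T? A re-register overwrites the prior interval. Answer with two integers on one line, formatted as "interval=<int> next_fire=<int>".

Answer: interval=12 next_fire=84

Derivation:
Op 1: register job_F */2 -> active={job_F:*/2}
Op 2: register job_A */12 -> active={job_A:*/12, job_F:*/2}
Op 3: register job_G */18 -> active={job_A:*/12, job_F:*/2, job_G:*/18}
Op 4: register job_B */8 -> active={job_A:*/12, job_B:*/8, job_F:*/2, job_G:*/18}
Op 5: unregister job_G -> active={job_A:*/12, job_B:*/8, job_F:*/2}
Op 6: unregister job_B -> active={job_A:*/12, job_F:*/2}
Op 7: unregister job_F -> active={job_A:*/12}
Final interval of job_A = 12
Next fire of job_A after T=80: (80//12+1)*12 = 84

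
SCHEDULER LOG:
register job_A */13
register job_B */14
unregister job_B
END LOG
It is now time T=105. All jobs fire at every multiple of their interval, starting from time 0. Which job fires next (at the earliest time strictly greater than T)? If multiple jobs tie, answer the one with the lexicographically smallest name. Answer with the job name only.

Op 1: register job_A */13 -> active={job_A:*/13}
Op 2: register job_B */14 -> active={job_A:*/13, job_B:*/14}
Op 3: unregister job_B -> active={job_A:*/13}
  job_A: interval 13, next fire after T=105 is 117
Earliest = 117, winner (lex tiebreak) = job_A

Answer: job_A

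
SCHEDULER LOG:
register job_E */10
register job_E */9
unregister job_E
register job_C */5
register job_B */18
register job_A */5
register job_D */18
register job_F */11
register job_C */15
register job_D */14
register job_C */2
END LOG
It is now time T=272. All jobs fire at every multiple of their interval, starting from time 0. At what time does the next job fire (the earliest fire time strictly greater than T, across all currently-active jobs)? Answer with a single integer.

Op 1: register job_E */10 -> active={job_E:*/10}
Op 2: register job_E */9 -> active={job_E:*/9}
Op 3: unregister job_E -> active={}
Op 4: register job_C */5 -> active={job_C:*/5}
Op 5: register job_B */18 -> active={job_B:*/18, job_C:*/5}
Op 6: register job_A */5 -> active={job_A:*/5, job_B:*/18, job_C:*/5}
Op 7: register job_D */18 -> active={job_A:*/5, job_B:*/18, job_C:*/5, job_D:*/18}
Op 8: register job_F */11 -> active={job_A:*/5, job_B:*/18, job_C:*/5, job_D:*/18, job_F:*/11}
Op 9: register job_C */15 -> active={job_A:*/5, job_B:*/18, job_C:*/15, job_D:*/18, job_F:*/11}
Op 10: register job_D */14 -> active={job_A:*/5, job_B:*/18, job_C:*/15, job_D:*/14, job_F:*/11}
Op 11: register job_C */2 -> active={job_A:*/5, job_B:*/18, job_C:*/2, job_D:*/14, job_F:*/11}
  job_A: interval 5, next fire after T=272 is 275
  job_B: interval 18, next fire after T=272 is 288
  job_C: interval 2, next fire after T=272 is 274
  job_D: interval 14, next fire after T=272 is 280
  job_F: interval 11, next fire after T=272 is 275
Earliest fire time = 274 (job job_C)

Answer: 274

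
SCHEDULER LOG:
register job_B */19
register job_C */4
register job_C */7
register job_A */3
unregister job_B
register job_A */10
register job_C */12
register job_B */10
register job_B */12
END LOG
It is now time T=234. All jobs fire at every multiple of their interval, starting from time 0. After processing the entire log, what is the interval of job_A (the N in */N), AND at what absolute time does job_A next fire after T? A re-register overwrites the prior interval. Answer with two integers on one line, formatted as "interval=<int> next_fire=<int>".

Answer: interval=10 next_fire=240

Derivation:
Op 1: register job_B */19 -> active={job_B:*/19}
Op 2: register job_C */4 -> active={job_B:*/19, job_C:*/4}
Op 3: register job_C */7 -> active={job_B:*/19, job_C:*/7}
Op 4: register job_A */3 -> active={job_A:*/3, job_B:*/19, job_C:*/7}
Op 5: unregister job_B -> active={job_A:*/3, job_C:*/7}
Op 6: register job_A */10 -> active={job_A:*/10, job_C:*/7}
Op 7: register job_C */12 -> active={job_A:*/10, job_C:*/12}
Op 8: register job_B */10 -> active={job_A:*/10, job_B:*/10, job_C:*/12}
Op 9: register job_B */12 -> active={job_A:*/10, job_B:*/12, job_C:*/12}
Final interval of job_A = 10
Next fire of job_A after T=234: (234//10+1)*10 = 240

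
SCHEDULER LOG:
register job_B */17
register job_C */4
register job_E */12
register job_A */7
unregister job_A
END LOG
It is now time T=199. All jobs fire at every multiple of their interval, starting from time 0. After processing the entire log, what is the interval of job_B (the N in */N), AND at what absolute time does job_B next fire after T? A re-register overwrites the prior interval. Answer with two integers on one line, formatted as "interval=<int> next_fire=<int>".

Op 1: register job_B */17 -> active={job_B:*/17}
Op 2: register job_C */4 -> active={job_B:*/17, job_C:*/4}
Op 3: register job_E */12 -> active={job_B:*/17, job_C:*/4, job_E:*/12}
Op 4: register job_A */7 -> active={job_A:*/7, job_B:*/17, job_C:*/4, job_E:*/12}
Op 5: unregister job_A -> active={job_B:*/17, job_C:*/4, job_E:*/12}
Final interval of job_B = 17
Next fire of job_B after T=199: (199//17+1)*17 = 204

Answer: interval=17 next_fire=204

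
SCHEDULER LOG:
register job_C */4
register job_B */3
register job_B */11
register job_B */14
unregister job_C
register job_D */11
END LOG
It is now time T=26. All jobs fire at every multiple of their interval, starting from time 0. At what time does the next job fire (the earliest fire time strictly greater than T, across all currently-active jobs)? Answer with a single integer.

Answer: 28

Derivation:
Op 1: register job_C */4 -> active={job_C:*/4}
Op 2: register job_B */3 -> active={job_B:*/3, job_C:*/4}
Op 3: register job_B */11 -> active={job_B:*/11, job_C:*/4}
Op 4: register job_B */14 -> active={job_B:*/14, job_C:*/4}
Op 5: unregister job_C -> active={job_B:*/14}
Op 6: register job_D */11 -> active={job_B:*/14, job_D:*/11}
  job_B: interval 14, next fire after T=26 is 28
  job_D: interval 11, next fire after T=26 is 33
Earliest fire time = 28 (job job_B)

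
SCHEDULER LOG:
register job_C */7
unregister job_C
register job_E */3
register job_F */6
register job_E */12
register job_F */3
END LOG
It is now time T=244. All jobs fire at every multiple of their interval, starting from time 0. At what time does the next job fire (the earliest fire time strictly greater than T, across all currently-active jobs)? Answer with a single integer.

Op 1: register job_C */7 -> active={job_C:*/7}
Op 2: unregister job_C -> active={}
Op 3: register job_E */3 -> active={job_E:*/3}
Op 4: register job_F */6 -> active={job_E:*/3, job_F:*/6}
Op 5: register job_E */12 -> active={job_E:*/12, job_F:*/6}
Op 6: register job_F */3 -> active={job_E:*/12, job_F:*/3}
  job_E: interval 12, next fire after T=244 is 252
  job_F: interval 3, next fire after T=244 is 246
Earliest fire time = 246 (job job_F)

Answer: 246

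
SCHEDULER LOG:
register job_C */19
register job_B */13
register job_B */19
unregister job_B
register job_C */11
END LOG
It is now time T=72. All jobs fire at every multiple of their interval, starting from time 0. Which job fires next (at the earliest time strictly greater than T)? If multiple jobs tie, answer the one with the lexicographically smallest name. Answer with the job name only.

Op 1: register job_C */19 -> active={job_C:*/19}
Op 2: register job_B */13 -> active={job_B:*/13, job_C:*/19}
Op 3: register job_B */19 -> active={job_B:*/19, job_C:*/19}
Op 4: unregister job_B -> active={job_C:*/19}
Op 5: register job_C */11 -> active={job_C:*/11}
  job_C: interval 11, next fire after T=72 is 77
Earliest = 77, winner (lex tiebreak) = job_C

Answer: job_C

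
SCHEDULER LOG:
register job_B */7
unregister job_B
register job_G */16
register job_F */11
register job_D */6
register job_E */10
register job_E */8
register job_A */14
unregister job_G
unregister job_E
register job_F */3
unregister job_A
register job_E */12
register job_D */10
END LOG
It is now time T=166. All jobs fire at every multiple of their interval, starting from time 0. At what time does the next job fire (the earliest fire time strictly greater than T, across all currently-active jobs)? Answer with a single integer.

Answer: 168

Derivation:
Op 1: register job_B */7 -> active={job_B:*/7}
Op 2: unregister job_B -> active={}
Op 3: register job_G */16 -> active={job_G:*/16}
Op 4: register job_F */11 -> active={job_F:*/11, job_G:*/16}
Op 5: register job_D */6 -> active={job_D:*/6, job_F:*/11, job_G:*/16}
Op 6: register job_E */10 -> active={job_D:*/6, job_E:*/10, job_F:*/11, job_G:*/16}
Op 7: register job_E */8 -> active={job_D:*/6, job_E:*/8, job_F:*/11, job_G:*/16}
Op 8: register job_A */14 -> active={job_A:*/14, job_D:*/6, job_E:*/8, job_F:*/11, job_G:*/16}
Op 9: unregister job_G -> active={job_A:*/14, job_D:*/6, job_E:*/8, job_F:*/11}
Op 10: unregister job_E -> active={job_A:*/14, job_D:*/6, job_F:*/11}
Op 11: register job_F */3 -> active={job_A:*/14, job_D:*/6, job_F:*/3}
Op 12: unregister job_A -> active={job_D:*/6, job_F:*/3}
Op 13: register job_E */12 -> active={job_D:*/6, job_E:*/12, job_F:*/3}
Op 14: register job_D */10 -> active={job_D:*/10, job_E:*/12, job_F:*/3}
  job_D: interval 10, next fire after T=166 is 170
  job_E: interval 12, next fire after T=166 is 168
  job_F: interval 3, next fire after T=166 is 168
Earliest fire time = 168 (job job_E)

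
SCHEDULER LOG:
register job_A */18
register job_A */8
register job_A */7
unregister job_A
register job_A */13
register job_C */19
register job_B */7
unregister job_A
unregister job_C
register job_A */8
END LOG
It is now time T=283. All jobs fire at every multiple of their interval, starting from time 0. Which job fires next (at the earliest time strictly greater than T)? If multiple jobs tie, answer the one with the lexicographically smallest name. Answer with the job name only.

Op 1: register job_A */18 -> active={job_A:*/18}
Op 2: register job_A */8 -> active={job_A:*/8}
Op 3: register job_A */7 -> active={job_A:*/7}
Op 4: unregister job_A -> active={}
Op 5: register job_A */13 -> active={job_A:*/13}
Op 6: register job_C */19 -> active={job_A:*/13, job_C:*/19}
Op 7: register job_B */7 -> active={job_A:*/13, job_B:*/7, job_C:*/19}
Op 8: unregister job_A -> active={job_B:*/7, job_C:*/19}
Op 9: unregister job_C -> active={job_B:*/7}
Op 10: register job_A */8 -> active={job_A:*/8, job_B:*/7}
  job_A: interval 8, next fire after T=283 is 288
  job_B: interval 7, next fire after T=283 is 287
Earliest = 287, winner (lex tiebreak) = job_B

Answer: job_B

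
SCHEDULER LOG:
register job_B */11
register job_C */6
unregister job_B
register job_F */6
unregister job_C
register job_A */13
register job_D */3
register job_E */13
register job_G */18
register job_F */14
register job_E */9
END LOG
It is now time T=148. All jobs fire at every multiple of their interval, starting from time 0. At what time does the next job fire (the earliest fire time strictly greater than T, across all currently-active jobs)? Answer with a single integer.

Answer: 150

Derivation:
Op 1: register job_B */11 -> active={job_B:*/11}
Op 2: register job_C */6 -> active={job_B:*/11, job_C:*/6}
Op 3: unregister job_B -> active={job_C:*/6}
Op 4: register job_F */6 -> active={job_C:*/6, job_F:*/6}
Op 5: unregister job_C -> active={job_F:*/6}
Op 6: register job_A */13 -> active={job_A:*/13, job_F:*/6}
Op 7: register job_D */3 -> active={job_A:*/13, job_D:*/3, job_F:*/6}
Op 8: register job_E */13 -> active={job_A:*/13, job_D:*/3, job_E:*/13, job_F:*/6}
Op 9: register job_G */18 -> active={job_A:*/13, job_D:*/3, job_E:*/13, job_F:*/6, job_G:*/18}
Op 10: register job_F */14 -> active={job_A:*/13, job_D:*/3, job_E:*/13, job_F:*/14, job_G:*/18}
Op 11: register job_E */9 -> active={job_A:*/13, job_D:*/3, job_E:*/9, job_F:*/14, job_G:*/18}
  job_A: interval 13, next fire after T=148 is 156
  job_D: interval 3, next fire after T=148 is 150
  job_E: interval 9, next fire after T=148 is 153
  job_F: interval 14, next fire after T=148 is 154
  job_G: interval 18, next fire after T=148 is 162
Earliest fire time = 150 (job job_D)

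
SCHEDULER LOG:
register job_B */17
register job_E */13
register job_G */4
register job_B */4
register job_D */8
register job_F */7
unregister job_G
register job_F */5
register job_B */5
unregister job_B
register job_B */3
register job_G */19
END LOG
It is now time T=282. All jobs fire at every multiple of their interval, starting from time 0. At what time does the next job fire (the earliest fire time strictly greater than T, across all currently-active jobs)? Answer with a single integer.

Op 1: register job_B */17 -> active={job_B:*/17}
Op 2: register job_E */13 -> active={job_B:*/17, job_E:*/13}
Op 3: register job_G */4 -> active={job_B:*/17, job_E:*/13, job_G:*/4}
Op 4: register job_B */4 -> active={job_B:*/4, job_E:*/13, job_G:*/4}
Op 5: register job_D */8 -> active={job_B:*/4, job_D:*/8, job_E:*/13, job_G:*/4}
Op 6: register job_F */7 -> active={job_B:*/4, job_D:*/8, job_E:*/13, job_F:*/7, job_G:*/4}
Op 7: unregister job_G -> active={job_B:*/4, job_D:*/8, job_E:*/13, job_F:*/7}
Op 8: register job_F */5 -> active={job_B:*/4, job_D:*/8, job_E:*/13, job_F:*/5}
Op 9: register job_B */5 -> active={job_B:*/5, job_D:*/8, job_E:*/13, job_F:*/5}
Op 10: unregister job_B -> active={job_D:*/8, job_E:*/13, job_F:*/5}
Op 11: register job_B */3 -> active={job_B:*/3, job_D:*/8, job_E:*/13, job_F:*/5}
Op 12: register job_G */19 -> active={job_B:*/3, job_D:*/8, job_E:*/13, job_F:*/5, job_G:*/19}
  job_B: interval 3, next fire after T=282 is 285
  job_D: interval 8, next fire after T=282 is 288
  job_E: interval 13, next fire after T=282 is 286
  job_F: interval 5, next fire after T=282 is 285
  job_G: interval 19, next fire after T=282 is 285
Earliest fire time = 285 (job job_B)

Answer: 285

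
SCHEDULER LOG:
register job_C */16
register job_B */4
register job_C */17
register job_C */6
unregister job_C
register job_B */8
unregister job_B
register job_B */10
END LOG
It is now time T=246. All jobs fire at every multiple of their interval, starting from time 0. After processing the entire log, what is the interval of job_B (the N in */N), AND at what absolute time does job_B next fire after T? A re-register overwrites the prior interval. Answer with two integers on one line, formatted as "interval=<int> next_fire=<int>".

Answer: interval=10 next_fire=250

Derivation:
Op 1: register job_C */16 -> active={job_C:*/16}
Op 2: register job_B */4 -> active={job_B:*/4, job_C:*/16}
Op 3: register job_C */17 -> active={job_B:*/4, job_C:*/17}
Op 4: register job_C */6 -> active={job_B:*/4, job_C:*/6}
Op 5: unregister job_C -> active={job_B:*/4}
Op 6: register job_B */8 -> active={job_B:*/8}
Op 7: unregister job_B -> active={}
Op 8: register job_B */10 -> active={job_B:*/10}
Final interval of job_B = 10
Next fire of job_B after T=246: (246//10+1)*10 = 250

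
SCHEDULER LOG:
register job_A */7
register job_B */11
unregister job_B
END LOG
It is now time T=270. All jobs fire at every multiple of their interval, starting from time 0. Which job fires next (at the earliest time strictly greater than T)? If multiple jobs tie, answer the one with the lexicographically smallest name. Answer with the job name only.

Op 1: register job_A */7 -> active={job_A:*/7}
Op 2: register job_B */11 -> active={job_A:*/7, job_B:*/11}
Op 3: unregister job_B -> active={job_A:*/7}
  job_A: interval 7, next fire after T=270 is 273
Earliest = 273, winner (lex tiebreak) = job_A

Answer: job_A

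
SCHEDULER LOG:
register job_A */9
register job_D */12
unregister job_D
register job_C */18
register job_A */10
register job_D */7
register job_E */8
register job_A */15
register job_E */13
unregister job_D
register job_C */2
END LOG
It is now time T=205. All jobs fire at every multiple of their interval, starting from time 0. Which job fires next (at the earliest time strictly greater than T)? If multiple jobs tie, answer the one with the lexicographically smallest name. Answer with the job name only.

Answer: job_C

Derivation:
Op 1: register job_A */9 -> active={job_A:*/9}
Op 2: register job_D */12 -> active={job_A:*/9, job_D:*/12}
Op 3: unregister job_D -> active={job_A:*/9}
Op 4: register job_C */18 -> active={job_A:*/9, job_C:*/18}
Op 5: register job_A */10 -> active={job_A:*/10, job_C:*/18}
Op 6: register job_D */7 -> active={job_A:*/10, job_C:*/18, job_D:*/7}
Op 7: register job_E */8 -> active={job_A:*/10, job_C:*/18, job_D:*/7, job_E:*/8}
Op 8: register job_A */15 -> active={job_A:*/15, job_C:*/18, job_D:*/7, job_E:*/8}
Op 9: register job_E */13 -> active={job_A:*/15, job_C:*/18, job_D:*/7, job_E:*/13}
Op 10: unregister job_D -> active={job_A:*/15, job_C:*/18, job_E:*/13}
Op 11: register job_C */2 -> active={job_A:*/15, job_C:*/2, job_E:*/13}
  job_A: interval 15, next fire after T=205 is 210
  job_C: interval 2, next fire after T=205 is 206
  job_E: interval 13, next fire after T=205 is 208
Earliest = 206, winner (lex tiebreak) = job_C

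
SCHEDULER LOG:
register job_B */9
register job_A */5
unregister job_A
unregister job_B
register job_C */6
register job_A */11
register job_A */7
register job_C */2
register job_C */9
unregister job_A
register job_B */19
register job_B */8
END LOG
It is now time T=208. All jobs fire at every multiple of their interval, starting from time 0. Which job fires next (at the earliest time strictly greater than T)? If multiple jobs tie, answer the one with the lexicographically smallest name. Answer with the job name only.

Op 1: register job_B */9 -> active={job_B:*/9}
Op 2: register job_A */5 -> active={job_A:*/5, job_B:*/9}
Op 3: unregister job_A -> active={job_B:*/9}
Op 4: unregister job_B -> active={}
Op 5: register job_C */6 -> active={job_C:*/6}
Op 6: register job_A */11 -> active={job_A:*/11, job_C:*/6}
Op 7: register job_A */7 -> active={job_A:*/7, job_C:*/6}
Op 8: register job_C */2 -> active={job_A:*/7, job_C:*/2}
Op 9: register job_C */9 -> active={job_A:*/7, job_C:*/9}
Op 10: unregister job_A -> active={job_C:*/9}
Op 11: register job_B */19 -> active={job_B:*/19, job_C:*/9}
Op 12: register job_B */8 -> active={job_B:*/8, job_C:*/9}
  job_B: interval 8, next fire after T=208 is 216
  job_C: interval 9, next fire after T=208 is 216
Earliest = 216, winner (lex tiebreak) = job_B

Answer: job_B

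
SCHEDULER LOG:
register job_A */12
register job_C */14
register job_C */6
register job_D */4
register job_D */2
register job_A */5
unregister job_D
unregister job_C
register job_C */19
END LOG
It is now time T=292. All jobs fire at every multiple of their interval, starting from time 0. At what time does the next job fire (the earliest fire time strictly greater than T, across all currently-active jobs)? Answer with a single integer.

Op 1: register job_A */12 -> active={job_A:*/12}
Op 2: register job_C */14 -> active={job_A:*/12, job_C:*/14}
Op 3: register job_C */6 -> active={job_A:*/12, job_C:*/6}
Op 4: register job_D */4 -> active={job_A:*/12, job_C:*/6, job_D:*/4}
Op 5: register job_D */2 -> active={job_A:*/12, job_C:*/6, job_D:*/2}
Op 6: register job_A */5 -> active={job_A:*/5, job_C:*/6, job_D:*/2}
Op 7: unregister job_D -> active={job_A:*/5, job_C:*/6}
Op 8: unregister job_C -> active={job_A:*/5}
Op 9: register job_C */19 -> active={job_A:*/5, job_C:*/19}
  job_A: interval 5, next fire after T=292 is 295
  job_C: interval 19, next fire after T=292 is 304
Earliest fire time = 295 (job job_A)

Answer: 295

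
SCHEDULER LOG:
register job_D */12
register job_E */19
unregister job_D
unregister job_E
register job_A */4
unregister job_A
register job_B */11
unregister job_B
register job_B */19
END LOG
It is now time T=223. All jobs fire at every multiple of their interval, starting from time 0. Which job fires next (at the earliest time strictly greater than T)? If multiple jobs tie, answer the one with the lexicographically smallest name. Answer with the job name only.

Op 1: register job_D */12 -> active={job_D:*/12}
Op 2: register job_E */19 -> active={job_D:*/12, job_E:*/19}
Op 3: unregister job_D -> active={job_E:*/19}
Op 4: unregister job_E -> active={}
Op 5: register job_A */4 -> active={job_A:*/4}
Op 6: unregister job_A -> active={}
Op 7: register job_B */11 -> active={job_B:*/11}
Op 8: unregister job_B -> active={}
Op 9: register job_B */19 -> active={job_B:*/19}
  job_B: interval 19, next fire after T=223 is 228
Earliest = 228, winner (lex tiebreak) = job_B

Answer: job_B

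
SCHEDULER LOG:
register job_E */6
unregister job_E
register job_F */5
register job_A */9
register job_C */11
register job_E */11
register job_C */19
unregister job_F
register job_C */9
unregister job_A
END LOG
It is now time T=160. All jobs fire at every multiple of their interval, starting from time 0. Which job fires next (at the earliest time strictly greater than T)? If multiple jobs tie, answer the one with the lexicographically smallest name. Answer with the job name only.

Answer: job_C

Derivation:
Op 1: register job_E */6 -> active={job_E:*/6}
Op 2: unregister job_E -> active={}
Op 3: register job_F */5 -> active={job_F:*/5}
Op 4: register job_A */9 -> active={job_A:*/9, job_F:*/5}
Op 5: register job_C */11 -> active={job_A:*/9, job_C:*/11, job_F:*/5}
Op 6: register job_E */11 -> active={job_A:*/9, job_C:*/11, job_E:*/11, job_F:*/5}
Op 7: register job_C */19 -> active={job_A:*/9, job_C:*/19, job_E:*/11, job_F:*/5}
Op 8: unregister job_F -> active={job_A:*/9, job_C:*/19, job_E:*/11}
Op 9: register job_C */9 -> active={job_A:*/9, job_C:*/9, job_E:*/11}
Op 10: unregister job_A -> active={job_C:*/9, job_E:*/11}
  job_C: interval 9, next fire after T=160 is 162
  job_E: interval 11, next fire after T=160 is 165
Earliest = 162, winner (lex tiebreak) = job_C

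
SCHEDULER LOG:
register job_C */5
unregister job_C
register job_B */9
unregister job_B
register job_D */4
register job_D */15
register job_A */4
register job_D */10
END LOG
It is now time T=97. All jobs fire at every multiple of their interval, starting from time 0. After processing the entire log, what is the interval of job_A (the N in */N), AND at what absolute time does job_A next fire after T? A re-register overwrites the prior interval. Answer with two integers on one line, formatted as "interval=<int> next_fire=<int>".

Op 1: register job_C */5 -> active={job_C:*/5}
Op 2: unregister job_C -> active={}
Op 3: register job_B */9 -> active={job_B:*/9}
Op 4: unregister job_B -> active={}
Op 5: register job_D */4 -> active={job_D:*/4}
Op 6: register job_D */15 -> active={job_D:*/15}
Op 7: register job_A */4 -> active={job_A:*/4, job_D:*/15}
Op 8: register job_D */10 -> active={job_A:*/4, job_D:*/10}
Final interval of job_A = 4
Next fire of job_A after T=97: (97//4+1)*4 = 100

Answer: interval=4 next_fire=100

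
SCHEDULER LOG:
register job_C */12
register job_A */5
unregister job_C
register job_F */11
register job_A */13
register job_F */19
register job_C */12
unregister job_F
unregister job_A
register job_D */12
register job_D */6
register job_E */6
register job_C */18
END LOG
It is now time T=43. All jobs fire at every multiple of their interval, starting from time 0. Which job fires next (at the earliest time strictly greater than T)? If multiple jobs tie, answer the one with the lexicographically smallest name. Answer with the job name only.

Answer: job_D

Derivation:
Op 1: register job_C */12 -> active={job_C:*/12}
Op 2: register job_A */5 -> active={job_A:*/5, job_C:*/12}
Op 3: unregister job_C -> active={job_A:*/5}
Op 4: register job_F */11 -> active={job_A:*/5, job_F:*/11}
Op 5: register job_A */13 -> active={job_A:*/13, job_F:*/11}
Op 6: register job_F */19 -> active={job_A:*/13, job_F:*/19}
Op 7: register job_C */12 -> active={job_A:*/13, job_C:*/12, job_F:*/19}
Op 8: unregister job_F -> active={job_A:*/13, job_C:*/12}
Op 9: unregister job_A -> active={job_C:*/12}
Op 10: register job_D */12 -> active={job_C:*/12, job_D:*/12}
Op 11: register job_D */6 -> active={job_C:*/12, job_D:*/6}
Op 12: register job_E */6 -> active={job_C:*/12, job_D:*/6, job_E:*/6}
Op 13: register job_C */18 -> active={job_C:*/18, job_D:*/6, job_E:*/6}
  job_C: interval 18, next fire after T=43 is 54
  job_D: interval 6, next fire after T=43 is 48
  job_E: interval 6, next fire after T=43 is 48
Earliest = 48, winner (lex tiebreak) = job_D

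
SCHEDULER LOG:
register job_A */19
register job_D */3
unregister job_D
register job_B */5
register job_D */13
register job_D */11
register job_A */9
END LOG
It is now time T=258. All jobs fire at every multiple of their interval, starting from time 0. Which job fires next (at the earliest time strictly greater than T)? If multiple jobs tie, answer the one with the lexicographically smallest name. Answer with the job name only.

Answer: job_B

Derivation:
Op 1: register job_A */19 -> active={job_A:*/19}
Op 2: register job_D */3 -> active={job_A:*/19, job_D:*/3}
Op 3: unregister job_D -> active={job_A:*/19}
Op 4: register job_B */5 -> active={job_A:*/19, job_B:*/5}
Op 5: register job_D */13 -> active={job_A:*/19, job_B:*/5, job_D:*/13}
Op 6: register job_D */11 -> active={job_A:*/19, job_B:*/5, job_D:*/11}
Op 7: register job_A */9 -> active={job_A:*/9, job_B:*/5, job_D:*/11}
  job_A: interval 9, next fire after T=258 is 261
  job_B: interval 5, next fire after T=258 is 260
  job_D: interval 11, next fire after T=258 is 264
Earliest = 260, winner (lex tiebreak) = job_B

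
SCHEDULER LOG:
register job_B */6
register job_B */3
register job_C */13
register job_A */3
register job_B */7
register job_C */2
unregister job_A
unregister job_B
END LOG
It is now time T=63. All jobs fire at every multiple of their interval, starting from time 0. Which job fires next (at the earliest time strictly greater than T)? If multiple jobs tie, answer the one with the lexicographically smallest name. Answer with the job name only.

Op 1: register job_B */6 -> active={job_B:*/6}
Op 2: register job_B */3 -> active={job_B:*/3}
Op 3: register job_C */13 -> active={job_B:*/3, job_C:*/13}
Op 4: register job_A */3 -> active={job_A:*/3, job_B:*/3, job_C:*/13}
Op 5: register job_B */7 -> active={job_A:*/3, job_B:*/7, job_C:*/13}
Op 6: register job_C */2 -> active={job_A:*/3, job_B:*/7, job_C:*/2}
Op 7: unregister job_A -> active={job_B:*/7, job_C:*/2}
Op 8: unregister job_B -> active={job_C:*/2}
  job_C: interval 2, next fire after T=63 is 64
Earliest = 64, winner (lex tiebreak) = job_C

Answer: job_C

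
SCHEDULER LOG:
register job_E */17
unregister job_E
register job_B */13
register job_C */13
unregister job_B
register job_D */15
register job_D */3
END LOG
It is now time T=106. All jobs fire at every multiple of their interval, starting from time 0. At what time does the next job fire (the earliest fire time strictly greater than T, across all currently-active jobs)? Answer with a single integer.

Answer: 108

Derivation:
Op 1: register job_E */17 -> active={job_E:*/17}
Op 2: unregister job_E -> active={}
Op 3: register job_B */13 -> active={job_B:*/13}
Op 4: register job_C */13 -> active={job_B:*/13, job_C:*/13}
Op 5: unregister job_B -> active={job_C:*/13}
Op 6: register job_D */15 -> active={job_C:*/13, job_D:*/15}
Op 7: register job_D */3 -> active={job_C:*/13, job_D:*/3}
  job_C: interval 13, next fire after T=106 is 117
  job_D: interval 3, next fire after T=106 is 108
Earliest fire time = 108 (job job_D)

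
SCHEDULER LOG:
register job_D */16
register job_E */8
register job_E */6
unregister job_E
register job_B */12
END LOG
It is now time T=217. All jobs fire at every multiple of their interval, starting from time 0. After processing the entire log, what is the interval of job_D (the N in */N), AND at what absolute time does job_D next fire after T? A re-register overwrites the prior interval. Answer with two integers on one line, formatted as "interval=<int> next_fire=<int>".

Answer: interval=16 next_fire=224

Derivation:
Op 1: register job_D */16 -> active={job_D:*/16}
Op 2: register job_E */8 -> active={job_D:*/16, job_E:*/8}
Op 3: register job_E */6 -> active={job_D:*/16, job_E:*/6}
Op 4: unregister job_E -> active={job_D:*/16}
Op 5: register job_B */12 -> active={job_B:*/12, job_D:*/16}
Final interval of job_D = 16
Next fire of job_D after T=217: (217//16+1)*16 = 224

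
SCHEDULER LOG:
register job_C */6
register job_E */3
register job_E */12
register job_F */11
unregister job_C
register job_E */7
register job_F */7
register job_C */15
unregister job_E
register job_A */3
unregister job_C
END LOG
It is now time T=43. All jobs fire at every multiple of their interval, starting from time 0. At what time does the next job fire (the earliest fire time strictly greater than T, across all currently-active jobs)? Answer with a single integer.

Op 1: register job_C */6 -> active={job_C:*/6}
Op 2: register job_E */3 -> active={job_C:*/6, job_E:*/3}
Op 3: register job_E */12 -> active={job_C:*/6, job_E:*/12}
Op 4: register job_F */11 -> active={job_C:*/6, job_E:*/12, job_F:*/11}
Op 5: unregister job_C -> active={job_E:*/12, job_F:*/11}
Op 6: register job_E */7 -> active={job_E:*/7, job_F:*/11}
Op 7: register job_F */7 -> active={job_E:*/7, job_F:*/7}
Op 8: register job_C */15 -> active={job_C:*/15, job_E:*/7, job_F:*/7}
Op 9: unregister job_E -> active={job_C:*/15, job_F:*/7}
Op 10: register job_A */3 -> active={job_A:*/3, job_C:*/15, job_F:*/7}
Op 11: unregister job_C -> active={job_A:*/3, job_F:*/7}
  job_A: interval 3, next fire after T=43 is 45
  job_F: interval 7, next fire after T=43 is 49
Earliest fire time = 45 (job job_A)

Answer: 45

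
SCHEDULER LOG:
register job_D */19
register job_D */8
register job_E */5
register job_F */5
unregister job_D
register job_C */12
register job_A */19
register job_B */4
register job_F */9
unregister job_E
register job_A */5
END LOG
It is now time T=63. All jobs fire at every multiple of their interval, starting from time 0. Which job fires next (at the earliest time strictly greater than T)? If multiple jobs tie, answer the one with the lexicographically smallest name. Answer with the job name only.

Answer: job_B

Derivation:
Op 1: register job_D */19 -> active={job_D:*/19}
Op 2: register job_D */8 -> active={job_D:*/8}
Op 3: register job_E */5 -> active={job_D:*/8, job_E:*/5}
Op 4: register job_F */5 -> active={job_D:*/8, job_E:*/5, job_F:*/5}
Op 5: unregister job_D -> active={job_E:*/5, job_F:*/5}
Op 6: register job_C */12 -> active={job_C:*/12, job_E:*/5, job_F:*/5}
Op 7: register job_A */19 -> active={job_A:*/19, job_C:*/12, job_E:*/5, job_F:*/5}
Op 8: register job_B */4 -> active={job_A:*/19, job_B:*/4, job_C:*/12, job_E:*/5, job_F:*/5}
Op 9: register job_F */9 -> active={job_A:*/19, job_B:*/4, job_C:*/12, job_E:*/5, job_F:*/9}
Op 10: unregister job_E -> active={job_A:*/19, job_B:*/4, job_C:*/12, job_F:*/9}
Op 11: register job_A */5 -> active={job_A:*/5, job_B:*/4, job_C:*/12, job_F:*/9}
  job_A: interval 5, next fire after T=63 is 65
  job_B: interval 4, next fire after T=63 is 64
  job_C: interval 12, next fire after T=63 is 72
  job_F: interval 9, next fire after T=63 is 72
Earliest = 64, winner (lex tiebreak) = job_B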